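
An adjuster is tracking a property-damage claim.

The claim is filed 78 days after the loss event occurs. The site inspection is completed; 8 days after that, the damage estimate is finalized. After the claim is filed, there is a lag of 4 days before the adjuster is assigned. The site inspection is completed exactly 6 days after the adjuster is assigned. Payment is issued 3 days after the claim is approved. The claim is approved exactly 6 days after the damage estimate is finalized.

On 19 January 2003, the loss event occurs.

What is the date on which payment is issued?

The loss event occurs: Jan 19, 2003.
The claim is filed: Jan 19, 2003 + 78 days = Apr 7, 2003.
The adjuster is assigned: Apr 7, 2003 + 4 days = Apr 11, 2003.
The site inspection is completed: Apr 11, 2003 + 6 days = Apr 17, 2003.
The damage estimate is finalized: Apr 17, 2003 + 8 days = Apr 25, 2003.
The claim is approved: Apr 25, 2003 + 6 days = May 1, 2003.
Payment is issued: May 1, 2003 + 3 days = May 4, 2003.

4 May 2003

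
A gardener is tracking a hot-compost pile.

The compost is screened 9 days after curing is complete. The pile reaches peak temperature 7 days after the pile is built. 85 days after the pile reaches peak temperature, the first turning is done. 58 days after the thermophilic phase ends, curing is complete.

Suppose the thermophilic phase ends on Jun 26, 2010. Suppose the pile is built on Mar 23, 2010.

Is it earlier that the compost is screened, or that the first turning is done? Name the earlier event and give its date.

The thermophilic phase ends: Jun 26, 2010.
Curing is complete: Jun 26, 2010 + 58 days = Aug 23, 2010.
The compost is screened: Aug 23, 2010 + 9 days = Sep 1, 2010.
The pile is built: Mar 23, 2010.
The pile reaches peak temperature: Mar 23, 2010 + 7 days = Mar 30, 2010.
The first turning is done: Mar 30, 2010 + 85 days = Jun 23, 2010.
Comparing: the compost is screened on Sep 1, 2010 vs the first turning is done on Jun 23, 2010. Earlier: the first turning is done.

The first turning is done — Jun 23, 2010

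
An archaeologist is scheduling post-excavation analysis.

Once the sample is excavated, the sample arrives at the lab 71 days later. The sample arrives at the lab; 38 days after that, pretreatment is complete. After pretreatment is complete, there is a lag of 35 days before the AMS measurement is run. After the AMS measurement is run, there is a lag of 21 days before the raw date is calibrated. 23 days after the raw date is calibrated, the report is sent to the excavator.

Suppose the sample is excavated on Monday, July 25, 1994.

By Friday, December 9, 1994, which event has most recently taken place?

Pretreatment is complete

The sample is excavated: Jul 25, 1994.
The sample arrives at the lab: Jul 25, 1994 + 71 days = Oct 4, 1994.
Pretreatment is complete: Oct 4, 1994 + 38 days = Nov 11, 1994.
The AMS measurement is run: Nov 11, 1994 + 35 days = Dec 16, 1994.
The raw date is calibrated: Dec 16, 1994 + 21 days = Jan 6, 1995.
The report is sent to the excavator: Jan 6, 1995 + 23 days = Jan 29, 1995.
Dec 9, 1994 falls between when pretreatment is complete (Nov 11, 1994) and when the AMS measurement is run (Dec 16, 1994).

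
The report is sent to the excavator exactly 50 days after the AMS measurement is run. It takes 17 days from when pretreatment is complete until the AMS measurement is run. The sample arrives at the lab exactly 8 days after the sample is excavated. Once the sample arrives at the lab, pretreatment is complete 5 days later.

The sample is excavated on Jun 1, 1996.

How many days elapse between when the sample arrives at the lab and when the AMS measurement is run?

22 days

Causal path: the sample arrives at the lab → pretreatment is complete → the AMS measurement is run.
Total delay along the path: 5 + 17 = 22 days.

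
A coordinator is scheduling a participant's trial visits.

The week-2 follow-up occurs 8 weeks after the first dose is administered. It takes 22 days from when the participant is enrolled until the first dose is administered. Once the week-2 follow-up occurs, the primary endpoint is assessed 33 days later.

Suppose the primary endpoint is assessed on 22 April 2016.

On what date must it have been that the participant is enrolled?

2 January 2016

The primary endpoint is assessed: Apr 22, 2016.
The week-2 follow-up occurs: Apr 22, 2016 − 33 days = Mar 20, 2016.
The first dose is administered: Mar 20, 2016 − 8 weeks = Jan 24, 2016.
The participant is enrolled: Jan 24, 2016 − 22 days = Jan 2, 2016.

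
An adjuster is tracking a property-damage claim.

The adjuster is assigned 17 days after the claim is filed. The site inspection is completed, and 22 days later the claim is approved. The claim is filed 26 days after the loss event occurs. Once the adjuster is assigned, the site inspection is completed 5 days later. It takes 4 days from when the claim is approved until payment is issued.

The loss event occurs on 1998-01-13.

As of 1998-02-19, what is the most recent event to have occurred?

The claim is filed

The loss event occurs: Jan 13, 1998.
The claim is filed: Jan 13, 1998 + 26 days = Feb 8, 1998.
The adjuster is assigned: Feb 8, 1998 + 17 days = Feb 25, 1998.
The site inspection is completed: Feb 25, 1998 + 5 days = Mar 2, 1998.
The claim is approved: Mar 2, 1998 + 22 days = Mar 24, 1998.
Payment is issued: Mar 24, 1998 + 4 days = Mar 28, 1998.
Feb 19, 1998 falls between when the claim is filed (Feb 8, 1998) and when the adjuster is assigned (Feb 25, 1998).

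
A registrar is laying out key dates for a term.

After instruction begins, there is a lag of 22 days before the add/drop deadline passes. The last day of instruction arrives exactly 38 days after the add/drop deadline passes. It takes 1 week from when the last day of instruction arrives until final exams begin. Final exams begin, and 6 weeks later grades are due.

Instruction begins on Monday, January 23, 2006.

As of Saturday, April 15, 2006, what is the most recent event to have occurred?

Final exams begin

Instruction begins: Jan 23, 2006.
The add/drop deadline passes: Jan 23, 2006 + 22 days = Feb 14, 2006.
The last day of instruction arrives: Feb 14, 2006 + 38 days = Mar 24, 2006.
Final exams begin: Mar 24, 2006 + 1 week = Mar 31, 2006.
Grades are due: Mar 31, 2006 + 6 weeks = May 12, 2006.
Apr 15, 2006 falls between when final exams begin (Mar 31, 2006) and when grades are due (May 12, 2006).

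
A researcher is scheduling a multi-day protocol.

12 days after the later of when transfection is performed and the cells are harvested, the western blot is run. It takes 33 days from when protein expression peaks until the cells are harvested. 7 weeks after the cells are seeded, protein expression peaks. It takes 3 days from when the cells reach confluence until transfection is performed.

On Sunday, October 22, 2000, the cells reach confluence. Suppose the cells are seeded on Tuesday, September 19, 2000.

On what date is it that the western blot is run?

Friday, December 22, 2000

The cells reach confluence: Oct 22, 2000.
Transfection is performed: Oct 22, 2000 + 3 days = Oct 25, 2000.
The cells are seeded: Sep 19, 2000.
Protein expression peaks: Sep 19, 2000 + 7 weeks = Nov 7, 2000.
The cells are harvested: Nov 7, 2000 + 33 days = Dec 10, 2000.
Both prerequisites met — transfection is performed (Oct 25, 2000), the cells are harvested (Dec 10, 2000); the later is Dec 10, 2000.
The western blot is run: Dec 10, 2000 + 12 days = Dec 22, 2000.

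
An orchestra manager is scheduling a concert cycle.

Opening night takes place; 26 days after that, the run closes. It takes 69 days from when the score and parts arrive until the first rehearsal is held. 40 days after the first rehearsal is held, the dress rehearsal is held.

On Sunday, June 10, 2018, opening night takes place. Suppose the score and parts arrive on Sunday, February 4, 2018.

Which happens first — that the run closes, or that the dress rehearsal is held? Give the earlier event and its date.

The dress rehearsal is held — Thursday, May 24, 2018

Opening night takes place: Jun 10, 2018.
The run closes: Jun 10, 2018 + 26 days = Jul 6, 2018.
The score and parts arrive: Feb 4, 2018.
The first rehearsal is held: Feb 4, 2018 + 69 days = Apr 14, 2018.
The dress rehearsal is held: Apr 14, 2018 + 40 days = May 24, 2018.
Comparing: the run closes on Jul 6, 2018 vs the dress rehearsal is held on May 24, 2018. Earlier: the dress rehearsal is held.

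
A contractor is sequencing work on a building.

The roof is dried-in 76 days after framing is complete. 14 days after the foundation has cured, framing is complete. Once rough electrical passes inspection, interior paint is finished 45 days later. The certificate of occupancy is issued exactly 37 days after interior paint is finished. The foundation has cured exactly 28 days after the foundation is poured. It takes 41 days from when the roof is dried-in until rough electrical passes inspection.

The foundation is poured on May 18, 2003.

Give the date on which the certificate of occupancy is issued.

January 14, 2004

The foundation is poured: May 18, 2003.
The foundation has cured: May 18, 2003 + 28 days = Jun 15, 2003.
Framing is complete: Jun 15, 2003 + 14 days = Jun 29, 2003.
The roof is dried-in: Jun 29, 2003 + 76 days = Sep 13, 2003.
Rough electrical passes inspection: Sep 13, 2003 + 41 days = Oct 24, 2003.
Interior paint is finished: Oct 24, 2003 + 45 days = Dec 8, 2003.
The certificate of occupancy is issued: Dec 8, 2003 + 37 days = Jan 14, 2004.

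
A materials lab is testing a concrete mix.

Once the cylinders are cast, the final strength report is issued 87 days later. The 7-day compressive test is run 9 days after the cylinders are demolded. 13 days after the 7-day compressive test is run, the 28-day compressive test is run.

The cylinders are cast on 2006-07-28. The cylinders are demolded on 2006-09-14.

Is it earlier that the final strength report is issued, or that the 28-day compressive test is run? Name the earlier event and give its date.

The 28-day compressive test is run — 2006-10-06

The cylinders are cast: Jul 28, 2006.
The final strength report is issued: Jul 28, 2006 + 87 days = Oct 23, 2006.
The cylinders are demolded: Sep 14, 2006.
The 7-day compressive test is run: Sep 14, 2006 + 9 days = Sep 23, 2006.
The 28-day compressive test is run: Sep 23, 2006 + 13 days = Oct 6, 2006.
Comparing: the final strength report is issued on Oct 23, 2006 vs the 28-day compressive test is run on Oct 6, 2006. Earlier: the 28-day compressive test is run.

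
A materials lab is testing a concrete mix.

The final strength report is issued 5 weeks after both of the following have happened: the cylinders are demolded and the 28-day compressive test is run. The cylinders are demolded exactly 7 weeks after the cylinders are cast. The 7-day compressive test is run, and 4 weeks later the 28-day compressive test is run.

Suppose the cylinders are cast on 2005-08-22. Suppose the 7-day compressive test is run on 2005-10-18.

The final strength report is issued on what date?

2005-12-20

The cylinders are cast: Aug 22, 2005.
The cylinders are demolded: Aug 22, 2005 + 7 weeks = Oct 10, 2005.
The 7-day compressive test is run: Oct 18, 2005.
The 28-day compressive test is run: Oct 18, 2005 + 4 weeks = Nov 15, 2005.
Both prerequisites met — the cylinders are demolded (Oct 10, 2005), the 28-day compressive test is run (Nov 15, 2005); the later is Nov 15, 2005.
The final strength report is issued: Nov 15, 2005 + 5 weeks = Dec 20, 2005.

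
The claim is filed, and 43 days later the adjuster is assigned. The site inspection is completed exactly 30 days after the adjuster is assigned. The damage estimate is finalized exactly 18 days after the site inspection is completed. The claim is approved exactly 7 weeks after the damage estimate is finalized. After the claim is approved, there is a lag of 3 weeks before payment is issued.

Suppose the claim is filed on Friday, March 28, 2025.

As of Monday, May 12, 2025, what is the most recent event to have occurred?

The claim is filed: Mar 28, 2025.
The adjuster is assigned: Mar 28, 2025 + 43 days = May 10, 2025.
The site inspection is completed: May 10, 2025 + 30 days = Jun 9, 2025.
The damage estimate is finalized: Jun 9, 2025 + 18 days = Jun 27, 2025.
The claim is approved: Jun 27, 2025 + 7 weeks = Aug 15, 2025.
Payment is issued: Aug 15, 2025 + 3 weeks = Sep 5, 2025.
May 12, 2025 falls between when the adjuster is assigned (May 10, 2025) and when the site inspection is completed (Jun 9, 2025).

The adjuster is assigned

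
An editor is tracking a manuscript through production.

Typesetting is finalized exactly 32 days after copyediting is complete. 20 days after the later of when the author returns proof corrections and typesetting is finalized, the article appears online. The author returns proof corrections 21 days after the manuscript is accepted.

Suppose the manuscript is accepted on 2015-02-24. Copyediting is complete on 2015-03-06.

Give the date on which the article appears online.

The manuscript is accepted: Feb 24, 2015.
The author returns proof corrections: Feb 24, 2015 + 21 days = Mar 17, 2015.
Copyediting is complete: Mar 6, 2015.
Typesetting is finalized: Mar 6, 2015 + 32 days = Apr 7, 2015.
Both prerequisites met — the author returns proof corrections (Mar 17, 2015), typesetting is finalized (Apr 7, 2015); the later is Apr 7, 2015.
The article appears online: Apr 7, 2015 + 20 days = Apr 27, 2015.

2015-04-27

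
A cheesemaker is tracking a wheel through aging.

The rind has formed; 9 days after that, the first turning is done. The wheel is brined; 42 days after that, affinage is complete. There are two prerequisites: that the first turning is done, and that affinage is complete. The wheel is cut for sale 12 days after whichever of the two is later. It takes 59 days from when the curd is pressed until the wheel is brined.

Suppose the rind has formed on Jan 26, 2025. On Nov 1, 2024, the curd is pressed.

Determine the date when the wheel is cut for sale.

Feb 22, 2025

The rind has formed: Jan 26, 2025.
The first turning is done: Jan 26, 2025 + 9 days = Feb 4, 2025.
The curd is pressed: Nov 1, 2024.
The wheel is brined: Nov 1, 2024 + 59 days = Dec 30, 2024.
Affinage is complete: Dec 30, 2024 + 42 days = Feb 10, 2025.
Both prerequisites met — the first turning is done (Feb 4, 2025), affinage is complete (Feb 10, 2025); the later is Feb 10, 2025.
The wheel is cut for sale: Feb 10, 2025 + 12 days = Feb 22, 2025.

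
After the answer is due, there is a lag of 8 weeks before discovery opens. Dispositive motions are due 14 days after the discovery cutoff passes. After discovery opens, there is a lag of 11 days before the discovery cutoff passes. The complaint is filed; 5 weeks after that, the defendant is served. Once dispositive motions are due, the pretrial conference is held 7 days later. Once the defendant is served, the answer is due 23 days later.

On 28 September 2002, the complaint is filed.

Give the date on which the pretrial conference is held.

The complaint is filed: Sep 28, 2002.
The defendant is served: Sep 28, 2002 + 5 weeks = Nov 2, 2002.
The answer is due: Nov 2, 2002 + 23 days = Nov 25, 2002.
Discovery opens: Nov 25, 2002 + 8 weeks = Jan 20, 2003.
The discovery cutoff passes: Jan 20, 2003 + 11 days = Jan 31, 2003.
Dispositive motions are due: Jan 31, 2003 + 14 days = Feb 14, 2003.
The pretrial conference is held: Feb 14, 2003 + 7 days = Feb 21, 2003.

21 February 2003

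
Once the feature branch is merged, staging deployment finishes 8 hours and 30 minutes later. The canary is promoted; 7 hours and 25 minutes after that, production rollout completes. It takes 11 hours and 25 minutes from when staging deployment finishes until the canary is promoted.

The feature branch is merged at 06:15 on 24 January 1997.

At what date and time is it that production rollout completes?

09:35 on 25 January 1997

The feature branch is merged: 06:15 Jan 24, 1997.
Staging deployment finishes: 06:15 Jan 24, 1997 + 8h30m = 14:45 Jan 24, 1997.
The canary is promoted: 14:45 Jan 24, 1997 + 11h25m = 02:10 Jan 25, 1997.
Production rollout completes: 02:10 Jan 25, 1997 + 7h25m = 09:35 Jan 25, 1997.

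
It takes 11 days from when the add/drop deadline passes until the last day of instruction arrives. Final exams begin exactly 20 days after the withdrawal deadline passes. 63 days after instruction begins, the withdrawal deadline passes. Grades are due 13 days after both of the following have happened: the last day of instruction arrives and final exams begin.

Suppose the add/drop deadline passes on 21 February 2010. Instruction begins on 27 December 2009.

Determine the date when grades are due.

2 April 2010

The add/drop deadline passes: Feb 21, 2010.
The last day of instruction arrives: Feb 21, 2010 + 11 days = Mar 4, 2010.
Instruction begins: Dec 27, 2009.
The withdrawal deadline passes: Dec 27, 2009 + 63 days = Feb 28, 2010.
Final exams begin: Feb 28, 2010 + 20 days = Mar 20, 2010.
Both prerequisites met — the last day of instruction arrives (Mar 4, 2010), final exams begin (Mar 20, 2010); the later is Mar 20, 2010.
Grades are due: Mar 20, 2010 + 13 days = Apr 2, 2010.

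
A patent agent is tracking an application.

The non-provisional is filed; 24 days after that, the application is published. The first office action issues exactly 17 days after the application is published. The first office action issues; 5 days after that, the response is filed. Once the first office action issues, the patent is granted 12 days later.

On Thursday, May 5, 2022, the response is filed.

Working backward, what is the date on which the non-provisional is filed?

The response is filed: May 5, 2022.
The first office action issues: May 5, 2022 − 5 days = Apr 30, 2022.
The application is published: Apr 30, 2022 − 17 days = Apr 13, 2022.
The non-provisional is filed: Apr 13, 2022 − 24 days = Mar 20, 2022.

Sunday, March 20, 2022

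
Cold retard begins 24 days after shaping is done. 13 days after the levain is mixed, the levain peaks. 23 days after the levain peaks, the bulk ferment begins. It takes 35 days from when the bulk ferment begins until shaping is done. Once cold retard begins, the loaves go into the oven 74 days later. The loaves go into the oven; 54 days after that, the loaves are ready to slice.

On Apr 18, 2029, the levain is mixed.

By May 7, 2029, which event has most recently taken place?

The levain peaks

The levain is mixed: Apr 18, 2029.
The levain peaks: Apr 18, 2029 + 13 days = May 1, 2029.
The bulk ferment begins: May 1, 2029 + 23 days = May 24, 2029.
Shaping is done: May 24, 2029 + 35 days = Jun 28, 2029.
Cold retard begins: Jun 28, 2029 + 24 days = Jul 22, 2029.
The loaves go into the oven: Jul 22, 2029 + 74 days = Oct 4, 2029.
The loaves are ready to slice: Oct 4, 2029 + 54 days = Nov 27, 2029.
May 7, 2029 falls between when the levain peaks (May 1, 2029) and when the bulk ferment begins (May 24, 2029).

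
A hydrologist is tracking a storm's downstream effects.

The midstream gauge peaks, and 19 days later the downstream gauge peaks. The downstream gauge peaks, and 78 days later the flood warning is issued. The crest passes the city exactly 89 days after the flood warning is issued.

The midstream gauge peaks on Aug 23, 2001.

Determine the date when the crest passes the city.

Feb 25, 2002

The midstream gauge peaks: Aug 23, 2001.
The downstream gauge peaks: Aug 23, 2001 + 19 days = Sep 11, 2001.
The flood warning is issued: Sep 11, 2001 + 78 days = Nov 28, 2001.
The crest passes the city: Nov 28, 2001 + 89 days = Feb 25, 2002.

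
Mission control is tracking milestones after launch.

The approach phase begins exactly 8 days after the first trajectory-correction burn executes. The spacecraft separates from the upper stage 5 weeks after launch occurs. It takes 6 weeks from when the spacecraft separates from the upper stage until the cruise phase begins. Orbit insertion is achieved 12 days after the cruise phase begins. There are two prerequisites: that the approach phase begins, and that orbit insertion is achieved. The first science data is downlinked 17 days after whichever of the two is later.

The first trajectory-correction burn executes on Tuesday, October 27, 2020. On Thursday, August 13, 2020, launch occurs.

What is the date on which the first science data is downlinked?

Friday, November 27, 2020

The first trajectory-correction burn executes: Oct 27, 2020.
The approach phase begins: Oct 27, 2020 + 8 days = Nov 4, 2020.
Launch occurs: Aug 13, 2020.
The spacecraft separates from the upper stage: Aug 13, 2020 + 5 weeks = Sep 17, 2020.
The cruise phase begins: Sep 17, 2020 + 6 weeks = Oct 29, 2020.
Orbit insertion is achieved: Oct 29, 2020 + 12 days = Nov 10, 2020.
Both prerequisites met — the approach phase begins (Nov 4, 2020), orbit insertion is achieved (Nov 10, 2020); the later is Nov 10, 2020.
The first science data is downlinked: Nov 10, 2020 + 17 days = Nov 27, 2020.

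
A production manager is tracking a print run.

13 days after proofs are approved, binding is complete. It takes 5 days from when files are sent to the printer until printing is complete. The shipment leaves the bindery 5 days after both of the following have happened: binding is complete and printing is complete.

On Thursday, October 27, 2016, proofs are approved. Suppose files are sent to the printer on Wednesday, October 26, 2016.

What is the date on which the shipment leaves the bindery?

Proofs are approved: Oct 27, 2016.
Binding is complete: Oct 27, 2016 + 13 days = Nov 9, 2016.
Files are sent to the printer: Oct 26, 2016.
Printing is complete: Oct 26, 2016 + 5 days = Oct 31, 2016.
Both prerequisites met — binding is complete (Nov 9, 2016), printing is complete (Oct 31, 2016); the later is Nov 9, 2016.
The shipment leaves the bindery: Nov 9, 2016 + 5 days = Nov 14, 2016.

Monday, November 14, 2016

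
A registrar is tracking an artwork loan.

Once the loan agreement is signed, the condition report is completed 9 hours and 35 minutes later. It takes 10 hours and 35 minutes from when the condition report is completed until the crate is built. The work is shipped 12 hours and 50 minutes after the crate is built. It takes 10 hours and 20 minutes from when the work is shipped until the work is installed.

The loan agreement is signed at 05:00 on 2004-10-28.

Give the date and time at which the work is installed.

00:20 on 2004-10-30

The loan agreement is signed: 05:00 Oct 28, 2004.
The condition report is completed: 05:00 Oct 28, 2004 + 9h35m = 14:35 Oct 28, 2004.
The crate is built: 14:35 Oct 28, 2004 + 10h35m = 01:10 Oct 29, 2004.
The work is shipped: 01:10 Oct 29, 2004 + 12h50m = 14:00 Oct 29, 2004.
The work is installed: 14:00 Oct 29, 2004 + 10h20m = 00:20 Oct 30, 2004.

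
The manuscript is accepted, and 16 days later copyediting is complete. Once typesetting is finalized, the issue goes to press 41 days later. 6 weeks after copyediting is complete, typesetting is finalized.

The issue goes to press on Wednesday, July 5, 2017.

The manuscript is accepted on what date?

The issue goes to press: Jul 5, 2017.
Typesetting is finalized: Jul 5, 2017 − 41 days = May 25, 2017.
Copyediting is complete: May 25, 2017 − 6 weeks = Apr 13, 2017.
The manuscript is accepted: Apr 13, 2017 − 16 days = Mar 28, 2017.

Tuesday, March 28, 2017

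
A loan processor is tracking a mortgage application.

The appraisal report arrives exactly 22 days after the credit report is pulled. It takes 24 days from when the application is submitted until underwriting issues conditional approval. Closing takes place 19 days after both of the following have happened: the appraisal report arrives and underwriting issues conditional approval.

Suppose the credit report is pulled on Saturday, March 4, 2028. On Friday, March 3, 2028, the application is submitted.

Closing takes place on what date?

The credit report is pulled: Mar 4, 2028.
The appraisal report arrives: Mar 4, 2028 + 22 days = Mar 26, 2028.
The application is submitted: Mar 3, 2028.
Underwriting issues conditional approval: Mar 3, 2028 + 24 days = Mar 27, 2028.
Both prerequisites met — the appraisal report arrives (Mar 26, 2028), underwriting issues conditional approval (Mar 27, 2028); the later is Mar 27, 2028.
Closing takes place: Mar 27, 2028 + 19 days = Apr 15, 2028.

Saturday, April 15, 2028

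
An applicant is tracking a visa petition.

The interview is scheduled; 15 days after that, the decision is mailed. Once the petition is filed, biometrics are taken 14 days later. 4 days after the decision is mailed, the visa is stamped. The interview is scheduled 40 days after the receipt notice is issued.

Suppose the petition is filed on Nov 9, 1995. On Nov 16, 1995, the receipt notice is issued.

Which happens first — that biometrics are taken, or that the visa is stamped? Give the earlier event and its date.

The petition is filed: Nov 9, 1995.
Biometrics are taken: Nov 9, 1995 + 14 days = Nov 23, 1995.
The receipt notice is issued: Nov 16, 1995.
The interview is scheduled: Nov 16, 1995 + 40 days = Dec 26, 1995.
The decision is mailed: Dec 26, 1995 + 15 days = Jan 10, 1996.
The visa is stamped: Jan 10, 1996 + 4 days = Jan 14, 1996.
Comparing: biometrics are taken on Nov 23, 1995 vs the visa is stamped on Jan 14, 1996. Earlier: biometrics are taken.

Biometrics are taken — Nov 23, 1995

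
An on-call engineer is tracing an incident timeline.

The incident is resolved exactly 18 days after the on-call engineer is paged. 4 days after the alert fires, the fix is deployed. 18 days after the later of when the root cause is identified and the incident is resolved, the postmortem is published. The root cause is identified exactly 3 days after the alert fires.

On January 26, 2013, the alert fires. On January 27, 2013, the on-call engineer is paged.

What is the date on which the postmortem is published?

March 4, 2013

The alert fires: Jan 26, 2013.
The root cause is identified: Jan 26, 2013 + 3 days = Jan 29, 2013.
The on-call engineer is paged: Jan 27, 2013.
The incident is resolved: Jan 27, 2013 + 18 days = Feb 14, 2013.
Both prerequisites met — the root cause is identified (Jan 29, 2013), the incident is resolved (Feb 14, 2013); the later is Feb 14, 2013.
The postmortem is published: Feb 14, 2013 + 18 days = Mar 4, 2013.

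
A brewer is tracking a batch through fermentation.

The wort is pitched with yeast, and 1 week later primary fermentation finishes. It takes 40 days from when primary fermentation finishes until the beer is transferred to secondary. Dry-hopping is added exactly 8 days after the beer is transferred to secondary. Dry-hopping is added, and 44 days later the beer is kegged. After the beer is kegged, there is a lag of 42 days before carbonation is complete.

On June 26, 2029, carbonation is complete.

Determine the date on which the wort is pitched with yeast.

February 5, 2029

Carbonation is complete: Jun 26, 2029.
The beer is kegged: Jun 26, 2029 − 42 days = May 15, 2029.
Dry-hopping is added: May 15, 2029 − 44 days = Apr 1, 2029.
The beer is transferred to secondary: Apr 1, 2029 − 8 days = Mar 24, 2029.
Primary fermentation finishes: Mar 24, 2029 − 40 days = Feb 12, 2029.
The wort is pitched with yeast: Feb 12, 2029 − 1 week = Feb 5, 2029.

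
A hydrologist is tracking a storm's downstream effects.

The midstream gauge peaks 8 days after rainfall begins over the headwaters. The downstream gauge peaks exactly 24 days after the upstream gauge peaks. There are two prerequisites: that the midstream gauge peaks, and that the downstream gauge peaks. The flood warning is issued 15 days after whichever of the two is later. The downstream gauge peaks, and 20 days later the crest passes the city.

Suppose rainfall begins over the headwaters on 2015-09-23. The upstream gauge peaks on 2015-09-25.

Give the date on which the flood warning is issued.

2015-11-03

Rainfall begins over the headwaters: Sep 23, 2015.
The midstream gauge peaks: Sep 23, 2015 + 8 days = Oct 1, 2015.
The upstream gauge peaks: Sep 25, 2015.
The downstream gauge peaks: Sep 25, 2015 + 24 days = Oct 19, 2015.
Both prerequisites met — the midstream gauge peaks (Oct 1, 2015), the downstream gauge peaks (Oct 19, 2015); the later is Oct 19, 2015.
The flood warning is issued: Oct 19, 2015 + 15 days = Nov 3, 2015.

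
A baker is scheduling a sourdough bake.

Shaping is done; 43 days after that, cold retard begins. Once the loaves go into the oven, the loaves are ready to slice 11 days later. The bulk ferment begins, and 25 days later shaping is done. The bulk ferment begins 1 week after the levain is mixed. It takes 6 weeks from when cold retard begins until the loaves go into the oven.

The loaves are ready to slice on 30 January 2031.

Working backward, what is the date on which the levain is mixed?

24 September 2030

The loaves are ready to slice: Jan 30, 2031.
The loaves go into the oven: Jan 30, 2031 − 11 days = Jan 19, 2031.
Cold retard begins: Jan 19, 2031 − 6 weeks = Dec 8, 2030.
Shaping is done: Dec 8, 2030 − 43 days = Oct 26, 2030.
The bulk ferment begins: Oct 26, 2030 − 25 days = Oct 1, 2030.
The levain is mixed: Oct 1, 2030 − 1 week = Sep 24, 2030.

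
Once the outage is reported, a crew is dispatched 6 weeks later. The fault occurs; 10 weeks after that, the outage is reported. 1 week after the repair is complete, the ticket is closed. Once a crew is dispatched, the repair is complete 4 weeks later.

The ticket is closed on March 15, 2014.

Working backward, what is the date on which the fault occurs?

The ticket is closed: Mar 15, 2014.
The repair is complete: Mar 15, 2014 − 1 week = Mar 8, 2014.
A crew is dispatched: Mar 8, 2014 − 4 weeks = Feb 8, 2014.
The outage is reported: Feb 8, 2014 − 6 weeks = Dec 28, 2013.
The fault occurs: Dec 28, 2013 − 10 weeks = Oct 19, 2013.

October 19, 2013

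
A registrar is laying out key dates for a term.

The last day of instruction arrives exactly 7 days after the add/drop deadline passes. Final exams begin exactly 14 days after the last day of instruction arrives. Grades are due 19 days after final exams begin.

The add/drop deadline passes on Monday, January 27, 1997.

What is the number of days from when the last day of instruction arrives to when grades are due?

Causal path: the last day of instruction arrives → final exams begin → grades are due.
Total delay along the path: 14 + 19 = 33 days.

33 days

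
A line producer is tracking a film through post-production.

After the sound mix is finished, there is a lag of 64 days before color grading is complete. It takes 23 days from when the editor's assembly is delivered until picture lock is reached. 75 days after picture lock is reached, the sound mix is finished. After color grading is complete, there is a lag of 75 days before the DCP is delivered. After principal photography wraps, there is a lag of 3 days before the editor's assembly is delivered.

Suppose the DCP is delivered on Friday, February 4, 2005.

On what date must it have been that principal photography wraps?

The DCP is delivered: Feb 4, 2005.
Color grading is complete: Feb 4, 2005 − 75 days = Nov 21, 2004.
The sound mix is finished: Nov 21, 2004 − 64 days = Sep 18, 2004.
Picture lock is reached: Sep 18, 2004 − 75 days = Jul 5, 2004.
The editor's assembly is delivered: Jul 5, 2004 − 23 days = Jun 12, 2004.
Principal photography wraps: Jun 12, 2004 − 3 days = Jun 9, 2004.

Wednesday, June 9, 2004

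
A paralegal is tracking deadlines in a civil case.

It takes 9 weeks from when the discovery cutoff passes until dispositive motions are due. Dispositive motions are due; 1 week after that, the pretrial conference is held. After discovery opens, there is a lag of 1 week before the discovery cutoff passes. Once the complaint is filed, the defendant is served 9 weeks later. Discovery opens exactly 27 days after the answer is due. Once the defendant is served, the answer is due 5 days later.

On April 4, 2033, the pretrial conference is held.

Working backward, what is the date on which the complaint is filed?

The pretrial conference is held: Apr 4, 2033.
Dispositive motions are due: Apr 4, 2033 − 1 week = Mar 28, 2033.
The discovery cutoff passes: Mar 28, 2033 − 9 weeks = Jan 24, 2033.
Discovery opens: Jan 24, 2033 − 1 week = Jan 17, 2033.
The answer is due: Jan 17, 2033 − 27 days = Dec 21, 2032.
The defendant is served: Dec 21, 2032 − 5 days = Dec 16, 2032.
The complaint is filed: Dec 16, 2032 − 9 weeks = Oct 14, 2032.

October 14, 2032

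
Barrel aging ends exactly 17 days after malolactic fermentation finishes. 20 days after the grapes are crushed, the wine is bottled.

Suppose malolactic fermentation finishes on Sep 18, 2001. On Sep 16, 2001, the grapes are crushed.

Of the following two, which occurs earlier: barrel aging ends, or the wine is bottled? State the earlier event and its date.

Barrel aging ends — Oct 5, 2001

Malolactic fermentation finishes: Sep 18, 2001.
Barrel aging ends: Sep 18, 2001 + 17 days = Oct 5, 2001.
The grapes are crushed: Sep 16, 2001.
The wine is bottled: Sep 16, 2001 + 20 days = Oct 6, 2001.
Comparing: barrel aging ends on Oct 5, 2001 vs the wine is bottled on Oct 6, 2001. Earlier: barrel aging ends.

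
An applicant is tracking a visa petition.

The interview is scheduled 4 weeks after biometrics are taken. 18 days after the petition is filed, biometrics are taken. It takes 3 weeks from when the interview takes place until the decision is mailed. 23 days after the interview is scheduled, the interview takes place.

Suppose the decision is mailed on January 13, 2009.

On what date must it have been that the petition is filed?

October 15, 2008

The decision is mailed: Jan 13, 2009.
The interview takes place: Jan 13, 2009 − 3 weeks = Dec 23, 2008.
The interview is scheduled: Dec 23, 2008 − 23 days = Nov 30, 2008.
Biometrics are taken: Nov 30, 2008 − 4 weeks = Nov 2, 2008.
The petition is filed: Nov 2, 2008 − 18 days = Oct 15, 2008.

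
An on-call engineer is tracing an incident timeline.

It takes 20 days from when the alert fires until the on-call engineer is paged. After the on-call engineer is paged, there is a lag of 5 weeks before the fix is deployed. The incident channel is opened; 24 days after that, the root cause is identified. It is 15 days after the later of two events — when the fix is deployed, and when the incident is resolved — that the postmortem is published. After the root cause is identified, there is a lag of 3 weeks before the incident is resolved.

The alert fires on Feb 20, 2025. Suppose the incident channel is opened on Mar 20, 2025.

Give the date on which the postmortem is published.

May 19, 2025

The alert fires: Feb 20, 2025.
The on-call engineer is paged: Feb 20, 2025 + 20 days = Mar 12, 2025.
The fix is deployed: Mar 12, 2025 + 5 weeks = Apr 16, 2025.
The incident channel is opened: Mar 20, 2025.
The root cause is identified: Mar 20, 2025 + 24 days = Apr 13, 2025.
The incident is resolved: Apr 13, 2025 + 3 weeks = May 4, 2025.
Both prerequisites met — the fix is deployed (Apr 16, 2025), the incident is resolved (May 4, 2025); the later is May 4, 2025.
The postmortem is published: May 4, 2025 + 15 days = May 19, 2025.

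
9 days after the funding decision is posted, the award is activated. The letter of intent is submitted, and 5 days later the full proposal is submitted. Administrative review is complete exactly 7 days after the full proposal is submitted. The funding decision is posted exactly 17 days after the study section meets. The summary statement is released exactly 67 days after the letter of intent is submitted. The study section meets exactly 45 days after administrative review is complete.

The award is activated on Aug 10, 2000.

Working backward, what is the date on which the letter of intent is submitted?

The award is activated: Aug 10, 2000.
The funding decision is posted: Aug 10, 2000 − 9 days = Aug 1, 2000.
The study section meets: Aug 1, 2000 − 17 days = Jul 15, 2000.
Administrative review is complete: Jul 15, 2000 − 45 days = May 31, 2000.
The full proposal is submitted: May 31, 2000 − 7 days = May 24, 2000.
The letter of intent is submitted: May 24, 2000 − 5 days = May 19, 2000.

May 19, 2000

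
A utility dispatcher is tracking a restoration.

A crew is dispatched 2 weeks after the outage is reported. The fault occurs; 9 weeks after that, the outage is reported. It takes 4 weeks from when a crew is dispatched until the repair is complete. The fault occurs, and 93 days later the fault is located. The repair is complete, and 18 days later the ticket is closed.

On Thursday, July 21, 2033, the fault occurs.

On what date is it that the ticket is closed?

Monday, November 21, 2033

The fault occurs: Jul 21, 2033.
The outage is reported: Jul 21, 2033 + 9 weeks = Sep 22, 2033.
A crew is dispatched: Sep 22, 2033 + 2 weeks = Oct 6, 2033.
The repair is complete: Oct 6, 2033 + 4 weeks = Nov 3, 2033.
The ticket is closed: Nov 3, 2033 + 18 days = Nov 21, 2033.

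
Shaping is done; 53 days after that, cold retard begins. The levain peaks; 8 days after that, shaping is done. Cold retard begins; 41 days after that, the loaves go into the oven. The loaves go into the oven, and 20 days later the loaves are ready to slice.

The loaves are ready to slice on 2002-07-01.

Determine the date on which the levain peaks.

The loaves are ready to slice: Jul 1, 2002.
The loaves go into the oven: Jul 1, 2002 − 20 days = Jun 11, 2002.
Cold retard begins: Jun 11, 2002 − 41 days = May 1, 2002.
Shaping is done: May 1, 2002 − 53 days = Mar 9, 2002.
The levain peaks: Mar 9, 2002 − 8 days = Mar 1, 2002.

2002-03-01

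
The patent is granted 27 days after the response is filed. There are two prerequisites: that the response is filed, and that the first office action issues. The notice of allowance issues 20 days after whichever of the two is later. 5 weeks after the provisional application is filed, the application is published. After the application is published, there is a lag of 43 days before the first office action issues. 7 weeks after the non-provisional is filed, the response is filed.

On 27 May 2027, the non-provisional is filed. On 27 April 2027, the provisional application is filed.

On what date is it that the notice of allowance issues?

4 August 2027

The non-provisional is filed: May 27, 2027.
The response is filed: May 27, 2027 + 7 weeks = Jul 15, 2027.
The provisional application is filed: Apr 27, 2027.
The application is published: Apr 27, 2027 + 5 weeks = Jun 1, 2027.
The first office action issues: Jun 1, 2027 + 43 days = Jul 14, 2027.
Both prerequisites met — the response is filed (Jul 15, 2027), the first office action issues (Jul 14, 2027); the later is Jul 15, 2027.
The notice of allowance issues: Jul 15, 2027 + 20 days = Aug 4, 2027.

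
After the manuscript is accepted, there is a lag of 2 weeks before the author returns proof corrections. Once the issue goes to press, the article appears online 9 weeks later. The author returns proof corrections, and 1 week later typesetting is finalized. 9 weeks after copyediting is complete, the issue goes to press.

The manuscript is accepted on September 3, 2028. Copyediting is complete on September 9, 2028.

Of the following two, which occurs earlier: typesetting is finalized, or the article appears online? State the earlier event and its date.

The manuscript is accepted: Sep 3, 2028.
The author returns proof corrections: Sep 3, 2028 + 2 weeks = Sep 17, 2028.
Typesetting is finalized: Sep 17, 2028 + 1 week = Sep 24, 2028.
Copyediting is complete: Sep 9, 2028.
The issue goes to press: Sep 9, 2028 + 9 weeks = Nov 11, 2028.
The article appears online: Nov 11, 2028 + 9 weeks = Jan 13, 2029.
Comparing: typesetting is finalized on Sep 24, 2028 vs the article appears online on Jan 13, 2029. Earlier: typesetting is finalized.

Typesetting is finalized — September 24, 2028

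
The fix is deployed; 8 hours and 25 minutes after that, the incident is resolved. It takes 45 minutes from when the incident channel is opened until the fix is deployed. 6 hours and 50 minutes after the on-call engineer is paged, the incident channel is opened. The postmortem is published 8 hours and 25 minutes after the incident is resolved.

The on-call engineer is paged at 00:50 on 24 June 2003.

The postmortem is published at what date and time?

01:15 on 25 June 2003

The on-call engineer is paged: 00:50 Jun 24, 2003.
The incident channel is opened: 00:50 Jun 24, 2003 + 6h50m = 07:40 Jun 24, 2003.
The fix is deployed: 07:40 Jun 24, 2003 + 45m = 08:25 Jun 24, 2003.
The incident is resolved: 08:25 Jun 24, 2003 + 8h25m = 16:50 Jun 24, 2003.
The postmortem is published: 16:50 Jun 24, 2003 + 8h25m = 01:15 Jun 25, 2003.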